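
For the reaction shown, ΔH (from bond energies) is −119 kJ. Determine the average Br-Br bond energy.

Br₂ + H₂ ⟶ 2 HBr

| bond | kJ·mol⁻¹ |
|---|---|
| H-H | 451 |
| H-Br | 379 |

Let D be the Br-Br bond energy.
Σ(broken) = 1×D + 1×451 = 451 + D
Σ(formed) = 2×379 = 758
ΔH = Σ(broken) − Σ(formed) = (451 + D) − (758) = −307 + D
Setting this equal to −119 kJ gives D = 188 kJ/mol.

D(Br-Br) ≈ 188 kJ/mol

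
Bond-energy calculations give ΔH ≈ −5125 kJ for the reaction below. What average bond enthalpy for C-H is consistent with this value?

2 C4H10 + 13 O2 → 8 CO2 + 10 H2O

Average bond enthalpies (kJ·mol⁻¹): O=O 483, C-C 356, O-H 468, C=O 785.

D(C-H) ≈ 419 kJ/mol

Let D be the C-H bond energy.
Σ(broken) = 6×356 + 20×D + 13×483 = 8415 + 20D
Σ(formed) = 16×785 + 20×468 = 21920
ΔH = Σ(broken) − Σ(formed) = (8415 + 20D) − (21920) = −13505 + 20D
Setting this equal to −5125 kJ gives 20D = 8380, so D = 419 kJ/mol.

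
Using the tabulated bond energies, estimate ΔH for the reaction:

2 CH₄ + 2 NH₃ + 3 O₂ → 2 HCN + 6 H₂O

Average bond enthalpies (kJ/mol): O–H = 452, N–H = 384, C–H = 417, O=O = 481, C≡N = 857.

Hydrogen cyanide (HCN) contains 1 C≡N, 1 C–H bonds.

ΔH ≈ −889 kJ

Bonds broken (reactants):
  C–H: 8 × 417 = 3336
  N–H: 6 × 384 = 2304
  O=O: 3 × 481 = 1443
  Σ(broken) = 7083 kJ
Bonds formed (products):
  C≡N: 2 × 857 = 1714
  C–H: 2 × 417 = 834
  O–H: 12 × 452 = 5424
  Σ(formed) = 7972 kJ
ΔH = Σ(broken) − Σ(formed) = 7083 − 7972 = −889 kJ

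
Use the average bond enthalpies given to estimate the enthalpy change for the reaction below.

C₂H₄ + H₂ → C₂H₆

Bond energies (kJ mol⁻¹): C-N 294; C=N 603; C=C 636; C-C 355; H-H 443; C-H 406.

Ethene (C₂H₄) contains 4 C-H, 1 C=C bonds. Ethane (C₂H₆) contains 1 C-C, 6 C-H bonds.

Bonds broken (reactants):
  C-H: 4 × 406 = 1624
  C=C: 1 × 636 = 636
  H-H: 1 × 443 = 443
  Σ(broken) = 2703 kJ
Bonds formed (products):
  C-C: 1 × 355 = 355
  C-H: 6 × 406 = 2436
  Σ(formed) = 2791 kJ
ΔH = Σ(broken) − Σ(formed) = 2703 − 2791 = −88 kJ

ΔH ≈ −88 kJ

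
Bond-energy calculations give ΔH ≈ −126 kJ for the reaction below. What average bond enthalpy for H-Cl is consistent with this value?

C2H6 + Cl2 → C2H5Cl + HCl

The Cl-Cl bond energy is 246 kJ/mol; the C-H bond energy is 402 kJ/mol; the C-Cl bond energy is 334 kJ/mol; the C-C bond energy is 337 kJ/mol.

D(H-Cl) ≈ 440 kJ/mol

Let D be the H-Cl bond energy.
Σ(broken) = 1×337 + 6×402 + 1×246 = 2995
Σ(formed) = 1×337 + 1×334 + 5×402 + 1×D = 2681 + D
ΔH = Σ(broken) − Σ(formed) = (2995) − (2681 + D) = +314 − D
Setting this equal to −126 kJ gives D = 440 kJ/mol.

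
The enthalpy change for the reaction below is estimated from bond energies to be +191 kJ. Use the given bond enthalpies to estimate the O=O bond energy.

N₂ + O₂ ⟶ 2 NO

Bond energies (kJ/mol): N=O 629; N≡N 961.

Let D be the O=O bond energy.
Σ(broken) = 1×961 + 1×D = 961 + D
Σ(formed) = 2×629 = 1258
ΔH = Σ(broken) − Σ(formed) = (961 + D) − (1258) = −297 + D
Setting this equal to +191 kJ gives D = 488 kJ/mol.

D(O=O) ≈ 488 kJ/mol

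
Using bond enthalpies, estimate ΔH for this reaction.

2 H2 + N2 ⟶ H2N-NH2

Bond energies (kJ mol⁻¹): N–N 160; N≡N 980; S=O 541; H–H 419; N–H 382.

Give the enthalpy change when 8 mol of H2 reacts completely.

Bonds broken (reactants):
  H–H: 2 × 419 = 838
  N≡N: 1 × 980 = 980
  Σ(broken) = 1818 kJ
Bonds formed (products):
  N–H: 4 × 382 = 1528
  N–N: 1 × 160 = 160
  Σ(formed) = 1688 kJ
ΔH = Σ(broken) − Σ(formed) = 1818 − 1688 = +130 kJ
For 4× the reaction as written: 4 × (+130) = +520 kJ

ΔH = +520 kJ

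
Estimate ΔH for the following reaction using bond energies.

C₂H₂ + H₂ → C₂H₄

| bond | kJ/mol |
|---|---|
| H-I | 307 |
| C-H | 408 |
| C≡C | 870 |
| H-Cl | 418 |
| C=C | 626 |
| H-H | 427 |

ΔH ≈ −145 kJ

Bonds broken (reactants):
  C≡C: 1 × 870 = 870
  C-H: 2 × 408 = 816
  H-H: 1 × 427 = 427
  Σ(broken) = 2113 kJ
Bonds formed (products):
  C-H: 4 × 408 = 1632
  C=C: 1 × 626 = 626
  Σ(formed) = 2258 kJ
ΔH = Σ(broken) − Σ(formed) = 2113 − 2258 = −145 kJ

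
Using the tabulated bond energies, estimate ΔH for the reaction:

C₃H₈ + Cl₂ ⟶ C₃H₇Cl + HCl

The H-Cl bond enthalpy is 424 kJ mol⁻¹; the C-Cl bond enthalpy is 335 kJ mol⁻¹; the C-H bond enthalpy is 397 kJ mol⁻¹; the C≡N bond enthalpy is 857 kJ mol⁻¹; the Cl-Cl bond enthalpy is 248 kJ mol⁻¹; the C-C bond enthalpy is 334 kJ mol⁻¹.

Bonds broken (reactants):
  C-C: 2 × 334 = 668
  C-H: 8 × 397 = 3176
  Cl-Cl: 1 × 248 = 248
  Σ(broken) = 4092 kJ
Bonds formed (products):
  C-C: 2 × 334 = 668
  C-Cl: 1 × 335 = 335
  C-H: 7 × 397 = 2779
  H-Cl: 1 × 424 = 424
  Σ(formed) = 4206 kJ
ΔH = Σ(broken) − Σ(formed) = 4092 − 4206 = −114 kJ

ΔH ≈ −114 kJ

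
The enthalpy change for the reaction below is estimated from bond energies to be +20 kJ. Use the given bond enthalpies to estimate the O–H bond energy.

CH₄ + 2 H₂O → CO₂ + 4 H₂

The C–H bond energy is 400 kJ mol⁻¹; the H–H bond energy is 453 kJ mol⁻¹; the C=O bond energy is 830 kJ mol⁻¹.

D(O–H) ≈ 473 kJ/mol

Let D be the O–H bond energy.
Σ(broken) = 4×400 + 4×D = 1600 + 4D
Σ(formed) = 2×830 + 4×453 = 3472
ΔH = Σ(broken) − Σ(formed) = (1600 + 4D) − (3472) = −1872 + 4D
Setting this equal to +20 kJ gives 4D = 1892, so D = 473 kJ/mol.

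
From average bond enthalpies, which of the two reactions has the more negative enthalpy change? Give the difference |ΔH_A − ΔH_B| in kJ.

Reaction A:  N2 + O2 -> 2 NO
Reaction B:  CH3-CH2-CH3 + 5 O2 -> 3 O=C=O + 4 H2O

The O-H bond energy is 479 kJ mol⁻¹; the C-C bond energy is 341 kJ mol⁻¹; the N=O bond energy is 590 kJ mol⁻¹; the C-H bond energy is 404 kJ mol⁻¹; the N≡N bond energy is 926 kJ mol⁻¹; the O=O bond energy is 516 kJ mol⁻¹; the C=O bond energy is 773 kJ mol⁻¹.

Reaction B, by 2238 kJ

Reaction A:
  Bonds broken (reactants):
    N≡N: 1 × 926 = 926
    O=O: 1 × 516 = 516
    Σ(broken) = 1442 kJ
  Bonds formed (products):
    N=O: 2 × 590 = 1180
    Σ(formed) = 1180 kJ
  ΔH_A = 1442 − 1180 = +262 kJ
Reaction B:
  Bonds broken (reactants):
    C-C: 2 × 341 = 682
    C-H: 8 × 404 = 3232
    O=O: 5 × 516 = 2580
    Σ(broken) = 6494 kJ
  Bonds formed (products):
    C=O: 6 × 773 = 4638
    O-H: 8 × 479 = 3832
    Σ(formed) = 8470 kJ
  ΔH_B = 6494 − 8470 = −1976 kJ
ΔH_A − ΔH_B = +2238 kJ, so reaction B has the more negative ΔH; |ΔH_A − ΔH_B| = 2238 kJ.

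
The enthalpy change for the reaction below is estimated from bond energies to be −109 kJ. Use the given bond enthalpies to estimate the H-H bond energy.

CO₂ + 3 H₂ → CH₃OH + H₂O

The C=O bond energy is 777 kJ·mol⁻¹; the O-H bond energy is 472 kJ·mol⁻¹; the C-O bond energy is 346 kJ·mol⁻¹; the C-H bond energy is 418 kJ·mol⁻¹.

Let D be the H-H bond energy.
Σ(broken) = 2×777 + 3×D = 1554 + 3D
Σ(formed) = 3×418 + 1×346 + 3×472 = 3016
ΔH = Σ(broken) − Σ(formed) = (1554 + 3D) − (3016) = −1462 + 3D
Setting this equal to −109 kJ gives 3D = 1353, so D = 451 kJ/mol.

D(H-H) ≈ 451 kJ/mol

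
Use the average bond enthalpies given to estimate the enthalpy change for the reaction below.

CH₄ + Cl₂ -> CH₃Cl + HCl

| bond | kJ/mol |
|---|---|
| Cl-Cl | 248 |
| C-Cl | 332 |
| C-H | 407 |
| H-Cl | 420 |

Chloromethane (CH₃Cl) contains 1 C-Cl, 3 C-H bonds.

Bonds broken (reactants):
  C-H: 4 × 407 = 1628
  Cl-Cl: 1 × 248 = 248
  Σ(broken) = 1876 kJ
Bonds formed (products):
  C-Cl: 1 × 332 = 332
  C-H: 3 × 407 = 1221
  H-Cl: 1 × 420 = 420
  Σ(formed) = 1973 kJ
ΔH = Σ(broken) − Σ(formed) = 1876 − 1973 = −97 kJ

ΔH ≈ −97 kJ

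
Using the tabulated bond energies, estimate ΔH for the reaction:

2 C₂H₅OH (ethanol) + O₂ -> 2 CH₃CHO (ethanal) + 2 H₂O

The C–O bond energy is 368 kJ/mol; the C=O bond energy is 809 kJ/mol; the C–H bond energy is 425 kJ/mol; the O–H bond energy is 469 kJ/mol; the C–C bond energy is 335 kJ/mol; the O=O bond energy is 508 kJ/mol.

Bonds broken (reactants):
  C–C: 2 × 335 = 670
  C–H: 10 × 425 = 4250
  C–O: 2 × 368 = 736
  O–H: 2 × 469 = 938
  O=O: 1 × 508 = 508
  Σ(broken) = 7102 kJ
Bonds formed (products):
  C–C: 2 × 335 = 670
  C–H: 8 × 425 = 3400
  C=O: 2 × 809 = 1618
  O–H: 4 × 469 = 1876
  Σ(formed) = 7564 kJ
ΔH = Σ(broken) − Σ(formed) = 7102 − 7564 = −462 kJ

ΔH ≈ −462 kJ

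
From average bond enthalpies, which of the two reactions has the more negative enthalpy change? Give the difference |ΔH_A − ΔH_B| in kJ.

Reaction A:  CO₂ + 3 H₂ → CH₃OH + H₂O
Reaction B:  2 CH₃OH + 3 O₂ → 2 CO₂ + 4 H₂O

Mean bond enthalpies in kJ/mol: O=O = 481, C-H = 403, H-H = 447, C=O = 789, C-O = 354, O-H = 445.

Reaction B, by 1278 kJ

Reaction A:
  Bonds broken (reactants):
    C=O: 2 × 789 = 1578
    H-H: 3 × 447 = 1341
    Σ(broken) = 2919 kJ
  Bonds formed (products):
    C-H: 3 × 403 = 1209
    C-O: 1 × 354 = 354
    O-H: 3 × 445 = 1335
    Σ(formed) = 2898 kJ
  ΔH_A = 2919 − 2898 = +21 kJ
Reaction B:
  Bonds broken (reactants):
    C-H: 6 × 403 = 2418
    C-O: 2 × 354 = 708
    O-H: 2 × 445 = 890
    O=O: 3 × 481 = 1443
    Σ(broken) = 5459 kJ
  Bonds formed (products):
    C=O: 4 × 789 = 3156
    O-H: 8 × 445 = 3560
    Σ(formed) = 6716 kJ
  ΔH_B = 5459 − 6716 = −1257 kJ
ΔH_A − ΔH_B = +1278 kJ, so reaction B has the more negative ΔH; |ΔH_A − ΔH_B| = 1278 kJ.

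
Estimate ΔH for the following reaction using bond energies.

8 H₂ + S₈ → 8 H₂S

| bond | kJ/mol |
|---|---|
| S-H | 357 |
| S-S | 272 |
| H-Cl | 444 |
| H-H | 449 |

ΔH ≈ +56 kJ

Bonds broken (reactants):
  H-H: 8 × 449 = 3592
  S-S: 8 × 272 = 2176
  Σ(broken) = 5768 kJ
Bonds formed (products):
  S-H: 16 × 357 = 5712
  Σ(formed) = 5712 kJ
ΔH = Σ(broken) − Σ(formed) = 5768 − 5712 = +56 kJ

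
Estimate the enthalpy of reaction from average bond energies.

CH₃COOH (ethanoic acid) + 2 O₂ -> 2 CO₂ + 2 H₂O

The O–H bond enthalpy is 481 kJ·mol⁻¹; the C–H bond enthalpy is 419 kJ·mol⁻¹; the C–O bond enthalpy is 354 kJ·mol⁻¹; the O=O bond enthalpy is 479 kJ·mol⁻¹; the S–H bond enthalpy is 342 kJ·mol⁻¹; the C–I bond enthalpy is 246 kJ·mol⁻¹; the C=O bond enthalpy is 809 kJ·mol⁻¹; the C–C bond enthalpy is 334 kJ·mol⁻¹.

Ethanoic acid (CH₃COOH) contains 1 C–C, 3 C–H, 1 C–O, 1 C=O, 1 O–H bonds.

Bonds broken (reactants):
  C–C: 1 × 334 = 334
  C–H: 3 × 419 = 1257
  C–O: 1 × 354 = 354
  C=O: 1 × 809 = 809
  O–H: 1 × 481 = 481
  O=O: 2 × 479 = 958
  Σ(broken) = 4193 kJ
Bonds formed (products):
  C=O: 4 × 809 = 3236
  O–H: 4 × 481 = 1924
  Σ(formed) = 5160 kJ
ΔH = Σ(broken) − Σ(formed) = 4193 − 5160 = −967 kJ

ΔH ≈ −967 kJ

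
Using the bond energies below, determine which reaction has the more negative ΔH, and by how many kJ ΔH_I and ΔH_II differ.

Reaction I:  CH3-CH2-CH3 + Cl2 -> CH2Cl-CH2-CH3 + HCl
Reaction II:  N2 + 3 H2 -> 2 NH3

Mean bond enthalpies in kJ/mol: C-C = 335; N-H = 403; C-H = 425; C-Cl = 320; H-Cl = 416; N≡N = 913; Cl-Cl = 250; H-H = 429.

Reaction II, by 157 kJ

Reaction I:
  Bonds broken (reactants):
    C-C: 2 × 335 = 670
    C-H: 8 × 425 = 3400
    Cl-Cl: 1 × 250 = 250
    Σ(broken) = 4320 kJ
  Bonds formed (products):
    C-C: 2 × 335 = 670
    C-Cl: 1 × 320 = 320
    C-H: 7 × 425 = 2975
    H-Cl: 1 × 416 = 416
    Σ(formed) = 4381 kJ
  ΔH_I = 4320 − 4381 = −61 kJ
Reaction II:
  Bonds broken (reactants):
    H-H: 3 × 429 = 1287
    N≡N: 1 × 913 = 913
    Σ(broken) = 2200 kJ
  Bonds formed (products):
    N-H: 6 × 403 = 2418
    Σ(formed) = 2418 kJ
  ΔH_II = 2200 − 2418 = −218 kJ
ΔH_I − ΔH_II = +157 kJ, so reaction II has the more negative ΔH; |ΔH_I − ΔH_II| = 157 kJ.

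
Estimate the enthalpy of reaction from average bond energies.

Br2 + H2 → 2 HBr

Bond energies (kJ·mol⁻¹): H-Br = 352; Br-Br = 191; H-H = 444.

ΔH ≈ −69 kJ

Bonds broken (reactants):
  Br-Br: 1 × 191 = 191
  H-H: 1 × 444 = 444
  Σ(broken) = 635 kJ
Bonds formed (products):
  H-Br: 2 × 352 = 704
  Σ(formed) = 704 kJ
ΔH = Σ(broken) − Σ(formed) = 635 − 704 = −69 kJ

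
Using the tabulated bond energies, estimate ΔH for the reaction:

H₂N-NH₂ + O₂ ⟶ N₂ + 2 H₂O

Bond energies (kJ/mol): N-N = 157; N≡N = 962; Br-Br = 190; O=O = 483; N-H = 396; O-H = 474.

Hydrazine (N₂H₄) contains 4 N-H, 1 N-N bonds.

ΔH ≈ −634 kJ

Bonds broken (reactants):
  N-H: 4 × 396 = 1584
  N-N: 1 × 157 = 157
  O=O: 1 × 483 = 483
  Σ(broken) = 2224 kJ
Bonds formed (products):
  N≡N: 1 × 962 = 962
  O-H: 4 × 474 = 1896
  Σ(formed) = 2858 kJ
ΔH = Σ(broken) − Σ(formed) = 2224 − 2858 = −634 kJ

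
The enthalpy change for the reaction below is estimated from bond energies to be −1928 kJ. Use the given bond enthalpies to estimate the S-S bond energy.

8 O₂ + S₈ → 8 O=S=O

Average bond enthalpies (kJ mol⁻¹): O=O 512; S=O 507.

D(S-S) ≈ 261 kJ/mol

Let D be the S-S bond energy.
Σ(broken) = 8×512 + 8×D = 4096 + 8D
Σ(formed) = 16×507 = 8112
ΔH = Σ(broken) − Σ(formed) = (4096 + 8D) − (8112) = −4016 + 8D
Setting this equal to −1928 kJ gives 8D = 2088, so D = 261 kJ/mol.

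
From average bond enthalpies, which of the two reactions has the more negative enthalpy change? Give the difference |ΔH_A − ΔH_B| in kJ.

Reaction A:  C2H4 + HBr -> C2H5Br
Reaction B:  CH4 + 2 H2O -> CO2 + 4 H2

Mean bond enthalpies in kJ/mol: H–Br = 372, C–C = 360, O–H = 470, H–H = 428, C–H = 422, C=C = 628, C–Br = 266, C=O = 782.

Reaction A:
  Bonds broken (reactants):
    C–H: 4 × 422 = 1688
    C=C: 1 × 628 = 628
    H–Br: 1 × 372 = 372
    Σ(broken) = 2688 kJ
  Bonds formed (products):
    C–Br: 1 × 266 = 266
    C–C: 1 × 360 = 360
    C–H: 5 × 422 = 2110
    Σ(formed) = 2736 kJ
  ΔH_A = 2688 − 2736 = −48 kJ
Reaction B:
  Bonds broken (reactants):
    C–H: 4 × 422 = 1688
    O–H: 4 × 470 = 1880
    Σ(broken) = 3568 kJ
  Bonds formed (products):
    C=O: 2 × 782 = 1564
    H–H: 4 × 428 = 1712
    Σ(formed) = 3276 kJ
  ΔH_B = 3568 − 3276 = +292 kJ
ΔH_A − ΔH_B = −340 kJ, so reaction A has the more negative ΔH; |ΔH_A − ΔH_B| = 340 kJ.

Reaction A, by 340 kJ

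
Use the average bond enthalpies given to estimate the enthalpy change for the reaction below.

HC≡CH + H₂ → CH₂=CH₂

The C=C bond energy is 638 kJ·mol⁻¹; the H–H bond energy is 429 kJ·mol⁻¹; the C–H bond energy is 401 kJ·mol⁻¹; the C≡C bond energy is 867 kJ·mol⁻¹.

Bonds broken (reactants):
  C≡C: 1 × 867 = 867
  C–H: 2 × 401 = 802
  H–H: 1 × 429 = 429
  Σ(broken) = 2098 kJ
Bonds formed (products):
  C–H: 4 × 401 = 1604
  C=C: 1 × 638 = 638
  Σ(formed) = 2242 kJ
ΔH = Σ(broken) − Σ(formed) = 2098 − 2242 = −144 kJ

ΔH ≈ −144 kJ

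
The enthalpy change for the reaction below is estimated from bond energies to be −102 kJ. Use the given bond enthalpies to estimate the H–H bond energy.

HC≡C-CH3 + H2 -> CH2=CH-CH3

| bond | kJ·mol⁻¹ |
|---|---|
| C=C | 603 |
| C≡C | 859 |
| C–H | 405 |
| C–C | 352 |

Let D be the H–H bond energy.
Σ(broken) = 1×859 + 1×352 + 4×405 + 1×D = 2831 + D
Σ(formed) = 1×352 + 6×405 + 1×603 = 3385
ΔH = Σ(broken) − Σ(formed) = (2831 + D) − (3385) = −554 + D
Setting this equal to −102 kJ gives D = 452 kJ/mol.

D(H–H) ≈ 452 kJ/mol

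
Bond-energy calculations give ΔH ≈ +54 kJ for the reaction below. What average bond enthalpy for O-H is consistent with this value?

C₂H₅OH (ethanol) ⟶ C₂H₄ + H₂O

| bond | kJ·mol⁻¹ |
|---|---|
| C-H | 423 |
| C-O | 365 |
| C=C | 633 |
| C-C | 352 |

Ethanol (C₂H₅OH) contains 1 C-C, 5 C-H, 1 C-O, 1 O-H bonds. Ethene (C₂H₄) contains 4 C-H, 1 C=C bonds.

D(O-H) ≈ 453 kJ/mol

Let D be the O-H bond energy.
Σ(broken) = 1×352 + 5×423 + 1×365 + 1×D = 2832 + D
Σ(formed) = 4×423 + 1×633 + 2×D = 2325 + 2D
ΔH = Σ(broken) − Σ(formed) = (2832 + D) − (2325 + 2D) = +507 − D
Setting this equal to +54 kJ gives D = 453 kJ/mol.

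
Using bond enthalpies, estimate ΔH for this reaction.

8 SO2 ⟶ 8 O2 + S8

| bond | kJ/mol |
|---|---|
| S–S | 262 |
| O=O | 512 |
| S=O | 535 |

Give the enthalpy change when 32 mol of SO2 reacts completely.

Bonds broken (reactants):
  S=O: 16 × 535 = 8560
  Σ(broken) = 8560 kJ
Bonds formed (products):
  O=O: 8 × 512 = 4096
  S–S: 8 × 262 = 2096
  Σ(formed) = 6192 kJ
ΔH = Σ(broken) − Σ(formed) = 8560 − 6192 = +2368 kJ
For 4× the reaction as written: 4 × (+2368) = +9472 kJ

ΔH = +9472 kJ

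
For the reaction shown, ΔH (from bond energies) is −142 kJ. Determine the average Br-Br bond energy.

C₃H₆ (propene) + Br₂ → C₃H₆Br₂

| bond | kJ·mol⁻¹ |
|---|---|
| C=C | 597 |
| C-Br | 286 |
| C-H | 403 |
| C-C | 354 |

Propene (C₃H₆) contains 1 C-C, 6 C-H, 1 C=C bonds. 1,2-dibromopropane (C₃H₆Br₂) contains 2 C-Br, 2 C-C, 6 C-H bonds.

D(Br-Br) ≈ 187 kJ/mol

Let D be the Br-Br bond energy.
Σ(broken) = 1×D + 1×354 + 6×403 + 1×597 = 3369 + D
Σ(formed) = 2×286 + 2×354 + 6×403 = 3698
ΔH = Σ(broken) − Σ(formed) = (3369 + D) − (3698) = −329 + D
Setting this equal to −142 kJ gives D = 187 kJ/mol.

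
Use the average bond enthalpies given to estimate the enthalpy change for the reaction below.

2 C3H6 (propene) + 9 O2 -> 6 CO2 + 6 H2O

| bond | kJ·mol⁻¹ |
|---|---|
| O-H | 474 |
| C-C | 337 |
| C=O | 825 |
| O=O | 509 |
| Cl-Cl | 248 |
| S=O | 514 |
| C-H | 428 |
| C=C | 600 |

ΔH ≈ −3997 kJ

Bonds broken (reactants):
  C-C: 2 × 337 = 674
  C-H: 12 × 428 = 5136
  C=C: 2 × 600 = 1200
  O=O: 9 × 509 = 4581
  Σ(broken) = 11591 kJ
Bonds formed (products):
  C=O: 12 × 825 = 9900
  O-H: 12 × 474 = 5688
  Σ(formed) = 15588 kJ
ΔH = Σ(broken) − Σ(formed) = 11591 − 15588 = −3997 kJ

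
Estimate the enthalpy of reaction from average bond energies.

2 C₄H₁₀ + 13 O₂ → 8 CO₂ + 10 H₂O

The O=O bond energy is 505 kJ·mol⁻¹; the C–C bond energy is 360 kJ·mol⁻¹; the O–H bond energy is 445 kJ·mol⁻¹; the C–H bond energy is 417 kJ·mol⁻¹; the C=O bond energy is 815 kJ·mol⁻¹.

ΔH ≈ −4875 kJ

Bonds broken (reactants):
  C–C: 6 × 360 = 2160
  C–H: 20 × 417 = 8340
  O=O: 13 × 505 = 6565
  Σ(broken) = 17065 kJ
Bonds formed (products):
  C=O: 16 × 815 = 13040
  O–H: 20 × 445 = 8900
  Σ(formed) = 21940 kJ
ΔH = Σ(broken) − Σ(formed) = 17065 − 21940 = −4875 kJ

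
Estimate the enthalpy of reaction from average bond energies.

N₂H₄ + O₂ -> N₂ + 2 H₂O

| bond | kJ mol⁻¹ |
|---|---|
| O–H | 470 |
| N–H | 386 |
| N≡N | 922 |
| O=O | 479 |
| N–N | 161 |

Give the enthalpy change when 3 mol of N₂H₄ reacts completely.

Bonds broken (reactants):
  N–H: 4 × 386 = 1544
  N–N: 1 × 161 = 161
  O=O: 1 × 479 = 479
  Σ(broken) = 2184 kJ
Bonds formed (products):
  N≡N: 1 × 922 = 922
  O–H: 4 × 470 = 1880
  Σ(formed) = 2802 kJ
ΔH = Σ(broken) − Σ(formed) = 2184 − 2802 = −618 kJ
For 3× the reaction as written: 3 × (−618) = −1854 kJ

ΔH = −1854 kJ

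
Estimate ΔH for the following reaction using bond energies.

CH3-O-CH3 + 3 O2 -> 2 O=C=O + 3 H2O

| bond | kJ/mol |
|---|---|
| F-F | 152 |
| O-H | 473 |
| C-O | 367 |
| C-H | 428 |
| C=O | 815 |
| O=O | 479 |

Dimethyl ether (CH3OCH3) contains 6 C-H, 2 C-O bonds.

ΔH ≈ −1359 kJ

Bonds broken (reactants):
  C-H: 6 × 428 = 2568
  C-O: 2 × 367 = 734
  O=O: 3 × 479 = 1437
  Σ(broken) = 4739 kJ
Bonds formed (products):
  C=O: 4 × 815 = 3260
  O-H: 6 × 473 = 2838
  Σ(formed) = 6098 kJ
ΔH = Σ(broken) − Σ(formed) = 4739 − 6098 = −1359 kJ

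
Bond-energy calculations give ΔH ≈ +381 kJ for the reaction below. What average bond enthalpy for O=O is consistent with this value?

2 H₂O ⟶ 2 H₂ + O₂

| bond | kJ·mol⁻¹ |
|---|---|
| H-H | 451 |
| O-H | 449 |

D(O=O) ≈ 513 kJ/mol

Let D be the O=O bond energy.
Σ(broken) = 4×449 = 1796
Σ(formed) = 2×451 + 1×D = 902 + D
ΔH = Σ(broken) − Σ(formed) = (1796) − (902 + D) = +894 − D
Setting this equal to +381 kJ gives D = 513 kJ/mol.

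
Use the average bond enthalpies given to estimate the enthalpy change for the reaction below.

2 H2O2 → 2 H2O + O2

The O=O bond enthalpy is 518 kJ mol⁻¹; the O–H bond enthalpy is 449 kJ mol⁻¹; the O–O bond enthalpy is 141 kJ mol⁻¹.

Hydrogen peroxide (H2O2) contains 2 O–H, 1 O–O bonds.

ΔH ≈ −236 kJ

Bonds broken (reactants):
  O–H: 4 × 449 = 1796
  O–O: 2 × 141 = 282
  Σ(broken) = 2078 kJ
Bonds formed (products):
  O–H: 4 × 449 = 1796
  O=O: 1 × 518 = 518
  Σ(formed) = 2314 kJ
ΔH = Σ(broken) − Σ(formed) = 2078 − 2314 = −236 kJ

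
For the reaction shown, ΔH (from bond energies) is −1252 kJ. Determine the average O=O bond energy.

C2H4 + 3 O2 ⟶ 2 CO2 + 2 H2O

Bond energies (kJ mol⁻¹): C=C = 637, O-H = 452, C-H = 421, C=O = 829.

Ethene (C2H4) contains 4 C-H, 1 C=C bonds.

D(O=O) ≈ 517 kJ/mol

Let D be the O=O bond energy.
Σ(broken) = 4×421 + 1×637 + 3×D = 2321 + 3D
Σ(formed) = 4×829 + 4×452 = 5124
ΔH = Σ(broken) − Σ(formed) = (2321 + 3D) − (5124) = −2803 + 3D
Setting this equal to −1252 kJ gives 3D = 1551, so D = 517 kJ/mol.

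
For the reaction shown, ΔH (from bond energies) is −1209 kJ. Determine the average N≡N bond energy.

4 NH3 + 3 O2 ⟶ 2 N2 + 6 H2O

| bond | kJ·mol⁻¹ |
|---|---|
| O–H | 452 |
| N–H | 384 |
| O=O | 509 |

D(N≡N) ≈ 960 kJ/mol

Let D be the N≡N bond energy.
Σ(broken) = 12×384 + 3×509 = 6135
Σ(formed) = 2×D + 12×452 = 5424 + 2D
ΔH = Σ(broken) − Σ(formed) = (6135) − (5424 + 2D) = +711 − 2D
Setting this equal to −1209 kJ gives 2D = 1920, so D = 960 kJ/mol.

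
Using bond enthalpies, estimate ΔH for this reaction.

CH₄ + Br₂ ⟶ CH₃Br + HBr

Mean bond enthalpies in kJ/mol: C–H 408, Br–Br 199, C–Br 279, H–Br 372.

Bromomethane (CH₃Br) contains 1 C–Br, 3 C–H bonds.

ΔH ≈ −44 kJ

Bonds broken (reactants):
  Br–Br: 1 × 199 = 199
  C–H: 4 × 408 = 1632
  Σ(broken) = 1831 kJ
Bonds formed (products):
  C–Br: 1 × 279 = 279
  C–H: 3 × 408 = 1224
  H–Br: 1 × 372 = 372
  Σ(formed) = 1875 kJ
ΔH = Σ(broken) − Σ(formed) = 1831 − 1875 = −44 kJ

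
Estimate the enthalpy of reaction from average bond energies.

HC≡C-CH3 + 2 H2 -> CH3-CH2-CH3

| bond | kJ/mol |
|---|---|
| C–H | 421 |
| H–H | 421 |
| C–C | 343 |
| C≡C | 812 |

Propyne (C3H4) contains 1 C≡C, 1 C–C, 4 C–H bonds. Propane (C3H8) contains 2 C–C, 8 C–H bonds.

ΔH ≈ −373 kJ

Bonds broken (reactants):
  C≡C: 1 × 812 = 812
  C–C: 1 × 343 = 343
  C–H: 4 × 421 = 1684
  H–H: 2 × 421 = 842
  Σ(broken) = 3681 kJ
Bonds formed (products):
  C–C: 2 × 343 = 686
  C–H: 8 × 421 = 3368
  Σ(formed) = 4054 kJ
ΔH = Σ(broken) − Σ(formed) = 3681 − 4054 = −373 kJ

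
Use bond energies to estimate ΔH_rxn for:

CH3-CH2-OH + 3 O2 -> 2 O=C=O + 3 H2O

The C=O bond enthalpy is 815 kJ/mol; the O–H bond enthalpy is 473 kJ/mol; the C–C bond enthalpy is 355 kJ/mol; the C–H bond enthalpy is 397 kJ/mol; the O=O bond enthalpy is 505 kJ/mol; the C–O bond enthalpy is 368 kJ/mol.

Bonds broken (reactants):
  C–C: 1 × 355 = 355
  C–H: 5 × 397 = 1985
  C–O: 1 × 368 = 368
  O–H: 1 × 473 = 473
  O=O: 3 × 505 = 1515
  Σ(broken) = 4696 kJ
Bonds formed (products):
  C=O: 4 × 815 = 3260
  O–H: 6 × 473 = 2838
  Σ(formed) = 6098 kJ
ΔH = Σ(broken) − Σ(formed) = 4696 − 6098 = −1402 kJ

ΔH ≈ −1402 kJ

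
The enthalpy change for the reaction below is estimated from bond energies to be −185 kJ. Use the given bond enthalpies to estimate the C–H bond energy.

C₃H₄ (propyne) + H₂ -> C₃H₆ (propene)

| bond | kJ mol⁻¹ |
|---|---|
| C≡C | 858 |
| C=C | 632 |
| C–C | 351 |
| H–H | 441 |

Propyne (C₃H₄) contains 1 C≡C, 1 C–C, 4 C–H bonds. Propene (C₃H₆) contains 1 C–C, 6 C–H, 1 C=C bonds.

Let D be the C–H bond energy.
Σ(broken) = 1×858 + 1×351 + 4×D + 1×441 = 1650 + 4D
Σ(formed) = 1×351 + 6×D + 1×632 = 983 + 6D
ΔH = Σ(broken) − Σ(formed) = (1650 + 4D) − (983 + 6D) = +667 − 2D
Setting this equal to −185 kJ gives 2D = 852, so D = 426 kJ/mol.

D(C–H) ≈ 426 kJ/mol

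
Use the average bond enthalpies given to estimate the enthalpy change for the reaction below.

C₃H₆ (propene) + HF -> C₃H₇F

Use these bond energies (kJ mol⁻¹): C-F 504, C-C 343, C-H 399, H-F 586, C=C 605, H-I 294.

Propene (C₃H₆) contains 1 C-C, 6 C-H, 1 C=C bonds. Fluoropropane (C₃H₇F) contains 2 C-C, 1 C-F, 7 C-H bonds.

ΔH ≈ −55 kJ

Bonds broken (reactants):
  C-C: 1 × 343 = 343
  C-H: 6 × 399 = 2394
  C=C: 1 × 605 = 605
  H-F: 1 × 586 = 586
  Σ(broken) = 3928 kJ
Bonds formed (products):
  C-C: 2 × 343 = 686
  C-F: 1 × 504 = 504
  C-H: 7 × 399 = 2793
  Σ(formed) = 3983 kJ
ΔH = Σ(broken) − Σ(formed) = 3928 − 3983 = −55 kJ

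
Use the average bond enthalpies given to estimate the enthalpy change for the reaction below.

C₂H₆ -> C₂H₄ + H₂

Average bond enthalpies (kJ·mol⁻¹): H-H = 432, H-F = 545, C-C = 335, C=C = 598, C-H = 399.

ΔH ≈ +103 kJ

Bonds broken (reactants):
  C-C: 1 × 335 = 335
  C-H: 6 × 399 = 2394
  Σ(broken) = 2729 kJ
Bonds formed (products):
  C-H: 4 × 399 = 1596
  C=C: 1 × 598 = 598
  H-H: 1 × 432 = 432
  Σ(formed) = 2626 kJ
ΔH = Σ(broken) − Σ(formed) = 2729 − 2626 = +103 kJ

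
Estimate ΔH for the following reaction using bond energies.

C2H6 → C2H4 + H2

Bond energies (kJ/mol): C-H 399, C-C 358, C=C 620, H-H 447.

ΔH ≈ +89 kJ

Bonds broken (reactants):
  C-C: 1 × 358 = 358
  C-H: 6 × 399 = 2394
  Σ(broken) = 2752 kJ
Bonds formed (products):
  C-H: 4 × 399 = 1596
  C=C: 1 × 620 = 620
  H-H: 1 × 447 = 447
  Σ(formed) = 2663 kJ
ΔH = Σ(broken) − Σ(formed) = 2752 − 2663 = +89 kJ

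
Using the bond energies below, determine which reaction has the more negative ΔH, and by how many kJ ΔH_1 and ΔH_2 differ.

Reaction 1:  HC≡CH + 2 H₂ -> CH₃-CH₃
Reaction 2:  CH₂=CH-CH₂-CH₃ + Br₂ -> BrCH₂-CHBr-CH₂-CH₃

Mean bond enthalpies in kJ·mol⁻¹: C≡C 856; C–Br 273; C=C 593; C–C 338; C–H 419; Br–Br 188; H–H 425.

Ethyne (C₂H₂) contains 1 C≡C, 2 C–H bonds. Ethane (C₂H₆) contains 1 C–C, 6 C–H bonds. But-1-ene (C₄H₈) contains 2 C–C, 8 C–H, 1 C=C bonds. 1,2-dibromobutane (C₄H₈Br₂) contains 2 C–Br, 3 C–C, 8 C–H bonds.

Reaction 1, by 205 kJ

Reaction 1:
  Bonds broken (reactants):
    C≡C: 1 × 856 = 856
    C–H: 2 × 419 = 838
    H–H: 2 × 425 = 850
    Σ(broken) = 2544 kJ
  Bonds formed (products):
    C–C: 1 × 338 = 338
    C–H: 6 × 419 = 2514
    Σ(formed) = 2852 kJ
  ΔH_1 = 2544 − 2852 = −308 kJ
Reaction 2:
  Bonds broken (reactants):
    Br–Br: 1 × 188 = 188
    C–C: 2 × 338 = 676
    C–H: 8 × 419 = 3352
    C=C: 1 × 593 = 593
    Σ(broken) = 4809 kJ
  Bonds formed (products):
    C–Br: 2 × 273 = 546
    C–C: 3 × 338 = 1014
    C–H: 8 × 419 = 3352
    Σ(formed) = 4912 kJ
  ΔH_2 = 4809 − 4912 = −103 kJ
ΔH_1 − ΔH_2 = −205 kJ, so reaction 1 has the more negative ΔH; |ΔH_1 − ΔH_2| = 205 kJ.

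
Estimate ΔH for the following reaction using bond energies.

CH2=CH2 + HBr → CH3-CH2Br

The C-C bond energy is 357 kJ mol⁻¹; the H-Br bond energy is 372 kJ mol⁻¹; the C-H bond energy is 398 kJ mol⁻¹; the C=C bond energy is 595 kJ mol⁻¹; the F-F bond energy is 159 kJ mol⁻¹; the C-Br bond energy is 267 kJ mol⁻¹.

ΔH ≈ −55 kJ

Bonds broken (reactants):
  C-H: 4 × 398 = 1592
  C=C: 1 × 595 = 595
  H-Br: 1 × 372 = 372
  Σ(broken) = 2559 kJ
Bonds formed (products):
  C-Br: 1 × 267 = 267
  C-C: 1 × 357 = 357
  C-H: 5 × 398 = 1990
  Σ(formed) = 2614 kJ
ΔH = Σ(broken) − Σ(formed) = 2559 − 2614 = −55 kJ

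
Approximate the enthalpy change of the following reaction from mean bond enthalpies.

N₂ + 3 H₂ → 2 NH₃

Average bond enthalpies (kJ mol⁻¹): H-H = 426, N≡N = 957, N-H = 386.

ΔH ≈ −81 kJ

Bonds broken (reactants):
  H-H: 3 × 426 = 1278
  N≡N: 1 × 957 = 957
  Σ(broken) = 2235 kJ
Bonds formed (products):
  N-H: 6 × 386 = 2316
  Σ(formed) = 2316 kJ
ΔH = Σ(broken) − Σ(formed) = 2235 − 2316 = −81 kJ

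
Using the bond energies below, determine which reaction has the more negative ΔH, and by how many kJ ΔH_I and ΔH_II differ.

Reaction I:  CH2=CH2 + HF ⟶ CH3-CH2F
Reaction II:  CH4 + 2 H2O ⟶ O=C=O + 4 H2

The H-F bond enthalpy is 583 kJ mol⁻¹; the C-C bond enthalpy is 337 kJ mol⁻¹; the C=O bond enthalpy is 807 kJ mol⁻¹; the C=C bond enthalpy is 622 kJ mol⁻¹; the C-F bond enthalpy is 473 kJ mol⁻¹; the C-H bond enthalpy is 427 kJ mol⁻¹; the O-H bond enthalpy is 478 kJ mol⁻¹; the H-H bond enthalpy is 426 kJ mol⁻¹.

Reaction I:
  Bonds broken (reactants):
    C-H: 4 × 427 = 1708
    C=C: 1 × 622 = 622
    H-F: 1 × 583 = 583
    Σ(broken) = 2913 kJ
  Bonds formed (products):
    C-C: 1 × 337 = 337
    C-F: 1 × 473 = 473
    C-H: 5 × 427 = 2135
    Σ(formed) = 2945 kJ
  ΔH_I = 2913 − 2945 = −32 kJ
Reaction II:
  Bonds broken (reactants):
    C-H: 4 × 427 = 1708
    O-H: 4 × 478 = 1912
    Σ(broken) = 3620 kJ
  Bonds formed (products):
    C=O: 2 × 807 = 1614
    H-H: 4 × 426 = 1704
    Σ(formed) = 3318 kJ
  ΔH_II = 3620 − 3318 = +302 kJ
ΔH_I − ΔH_II = −334 kJ, so reaction I has the more negative ΔH; |ΔH_I − ΔH_II| = 334 kJ.

Reaction I, by 334 kJ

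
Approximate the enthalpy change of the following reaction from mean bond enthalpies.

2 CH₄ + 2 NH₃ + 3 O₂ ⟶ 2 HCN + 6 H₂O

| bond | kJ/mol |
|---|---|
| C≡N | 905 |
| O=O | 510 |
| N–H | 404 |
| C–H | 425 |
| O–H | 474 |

ΔH ≈ −994 kJ

Bonds broken (reactants):
  C–H: 8 × 425 = 3400
  N–H: 6 × 404 = 2424
  O=O: 3 × 510 = 1530
  Σ(broken) = 7354 kJ
Bonds formed (products):
  C≡N: 2 × 905 = 1810
  C–H: 2 × 425 = 850
  O–H: 12 × 474 = 5688
  Σ(formed) = 8348 kJ
ΔH = Σ(broken) − Σ(formed) = 7354 − 8348 = −994 kJ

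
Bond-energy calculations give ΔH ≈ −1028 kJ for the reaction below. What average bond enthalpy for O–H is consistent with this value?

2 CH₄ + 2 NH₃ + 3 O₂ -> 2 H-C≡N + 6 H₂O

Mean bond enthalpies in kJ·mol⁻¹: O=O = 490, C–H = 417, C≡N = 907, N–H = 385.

D(O–H) ≈ 458 kJ/mol

Let D be the O–H bond energy.
Σ(broken) = 8×417 + 6×385 + 3×490 = 7116
Σ(formed) = 2×907 + 2×417 + 12×D = 2648 + 12D
ΔH = Σ(broken) − Σ(formed) = (7116) − (2648 + 12D) = +4468 − 12D
Setting this equal to −1028 kJ gives 12D = 5496, so D = 458 kJ/mol.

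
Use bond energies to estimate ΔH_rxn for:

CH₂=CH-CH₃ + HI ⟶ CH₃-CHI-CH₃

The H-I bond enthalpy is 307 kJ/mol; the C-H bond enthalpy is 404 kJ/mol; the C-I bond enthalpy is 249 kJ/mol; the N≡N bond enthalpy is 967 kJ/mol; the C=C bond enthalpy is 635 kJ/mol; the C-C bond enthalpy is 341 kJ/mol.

ΔH ≈ −52 kJ

Bonds broken (reactants):
  C-C: 1 × 341 = 341
  C-H: 6 × 404 = 2424
  C=C: 1 × 635 = 635
  H-I: 1 × 307 = 307
  Σ(broken) = 3707 kJ
Bonds formed (products):
  C-C: 2 × 341 = 682
  C-H: 7 × 404 = 2828
  C-I: 1 × 249 = 249
  Σ(formed) = 3759 kJ
ΔH = Σ(broken) − Σ(formed) = 3707 − 3759 = −52 kJ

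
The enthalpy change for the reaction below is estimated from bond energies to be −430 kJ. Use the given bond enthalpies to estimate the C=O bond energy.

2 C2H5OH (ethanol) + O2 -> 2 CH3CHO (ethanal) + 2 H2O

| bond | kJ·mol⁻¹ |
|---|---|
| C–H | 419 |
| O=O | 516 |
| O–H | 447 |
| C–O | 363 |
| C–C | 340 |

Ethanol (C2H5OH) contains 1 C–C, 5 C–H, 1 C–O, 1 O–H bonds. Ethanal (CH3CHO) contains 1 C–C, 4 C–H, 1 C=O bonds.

D(C=O) ≈ 808 kJ/mol

Let D be the C=O bond energy.
Σ(broken) = 2×340 + 10×419 + 2×363 + 2×447 + 1×516 = 7006
Σ(formed) = 2×340 + 8×419 + 2×D + 4×447 = 5820 + 2D
ΔH = Σ(broken) − Σ(formed) = (7006) − (5820 + 2D) = +1186 − 2D
Setting this equal to −430 kJ gives 2D = 1616, so D = 808 kJ/mol.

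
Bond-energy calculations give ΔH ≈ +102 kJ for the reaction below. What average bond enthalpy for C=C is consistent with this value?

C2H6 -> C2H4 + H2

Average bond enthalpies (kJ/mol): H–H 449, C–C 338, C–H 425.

D(C=C) ≈ 637 kJ/mol

Let D be the C=C bond energy.
Σ(broken) = 1×338 + 6×425 = 2888
Σ(formed) = 4×425 + 1×D + 1×449 = 2149 + D
ΔH = Σ(broken) − Σ(formed) = (2888) − (2149 + D) = +739 − D
Setting this equal to +102 kJ gives D = 637 kJ/mol.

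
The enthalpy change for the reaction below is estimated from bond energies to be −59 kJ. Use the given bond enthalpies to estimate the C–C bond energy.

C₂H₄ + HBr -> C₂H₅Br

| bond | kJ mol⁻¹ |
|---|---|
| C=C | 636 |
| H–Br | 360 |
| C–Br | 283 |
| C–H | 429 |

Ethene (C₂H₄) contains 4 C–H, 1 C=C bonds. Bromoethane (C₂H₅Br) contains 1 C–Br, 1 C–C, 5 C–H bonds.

Let D be the C–C bond energy.
Σ(broken) = 4×429 + 1×636 + 1×360 = 2712
Σ(formed) = 1×283 + 1×D + 5×429 = 2428 + D
ΔH = Σ(broken) − Σ(formed) = (2712) − (2428 + D) = +284 − D
Setting this equal to −59 kJ gives D = 343 kJ/mol.

D(C–C) ≈ 343 kJ/mol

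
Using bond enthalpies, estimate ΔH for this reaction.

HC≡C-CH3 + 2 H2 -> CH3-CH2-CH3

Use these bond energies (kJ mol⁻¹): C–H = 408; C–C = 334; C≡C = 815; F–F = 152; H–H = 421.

ΔH ≈ −309 kJ

Bonds broken (reactants):
  C≡C: 1 × 815 = 815
  C–C: 1 × 334 = 334
  C–H: 4 × 408 = 1632
  H–H: 2 × 421 = 842
  Σ(broken) = 3623 kJ
Bonds formed (products):
  C–C: 2 × 334 = 668
  C–H: 8 × 408 = 3264
  Σ(formed) = 3932 kJ
ΔH = Σ(broken) − Σ(formed) = 3623 − 3932 = −309 kJ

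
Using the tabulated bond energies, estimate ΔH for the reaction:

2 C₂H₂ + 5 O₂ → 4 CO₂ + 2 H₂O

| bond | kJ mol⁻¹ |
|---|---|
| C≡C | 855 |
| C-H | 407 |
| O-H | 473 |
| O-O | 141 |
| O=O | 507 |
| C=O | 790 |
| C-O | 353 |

ΔH ≈ −2339 kJ

Bonds broken (reactants):
  C≡C: 2 × 855 = 1710
  C-H: 4 × 407 = 1628
  O=O: 5 × 507 = 2535
  Σ(broken) = 5873 kJ
Bonds formed (products):
  C=O: 8 × 790 = 6320
  O-H: 4 × 473 = 1892
  Σ(formed) = 8212 kJ
ΔH = Σ(broken) − Σ(formed) = 5873 − 8212 = −2339 kJ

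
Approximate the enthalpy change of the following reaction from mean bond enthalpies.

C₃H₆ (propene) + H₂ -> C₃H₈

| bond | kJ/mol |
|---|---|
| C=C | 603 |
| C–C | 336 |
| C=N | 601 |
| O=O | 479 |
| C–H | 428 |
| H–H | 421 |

ΔH ≈ −168 kJ

Bonds broken (reactants):
  C–C: 1 × 336 = 336
  C–H: 6 × 428 = 2568
  C=C: 1 × 603 = 603
  H–H: 1 × 421 = 421
  Σ(broken) = 3928 kJ
Bonds formed (products):
  C–C: 2 × 336 = 672
  C–H: 8 × 428 = 3424
  Σ(formed) = 4096 kJ
ΔH = Σ(broken) − Σ(formed) = 3928 − 4096 = −168 kJ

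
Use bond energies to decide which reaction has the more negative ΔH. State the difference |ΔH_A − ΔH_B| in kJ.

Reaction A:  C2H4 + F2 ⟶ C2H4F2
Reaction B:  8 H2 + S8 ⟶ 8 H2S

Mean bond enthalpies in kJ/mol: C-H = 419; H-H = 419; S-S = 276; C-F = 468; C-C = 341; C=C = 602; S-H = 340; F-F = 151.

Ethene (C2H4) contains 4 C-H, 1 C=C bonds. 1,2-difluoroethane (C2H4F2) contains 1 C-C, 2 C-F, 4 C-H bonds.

Reaction A:
  Bonds broken (reactants):
    C-H: 4 × 419 = 1676
    C=C: 1 × 602 = 602
    F-F: 1 × 151 = 151
    Σ(broken) = 2429 kJ
  Bonds formed (products):
    C-C: 1 × 341 = 341
    C-F: 2 × 468 = 936
    C-H: 4 × 419 = 1676
    Σ(formed) = 2953 kJ
  ΔH_A = 2429 − 2953 = −524 kJ
Reaction B:
  Bonds broken (reactants):
    H-H: 8 × 419 = 3352
    S-S: 8 × 276 = 2208
    Σ(broken) = 5560 kJ
  Bonds formed (products):
    S-H: 16 × 340 = 5440
    Σ(formed) = 5440 kJ
  ΔH_B = 5560 − 5440 = +120 kJ
ΔH_A − ΔH_B = −644 kJ, so reaction A has the more negative ΔH; |ΔH_A − ΔH_B| = 644 kJ.

Reaction A, by 644 kJ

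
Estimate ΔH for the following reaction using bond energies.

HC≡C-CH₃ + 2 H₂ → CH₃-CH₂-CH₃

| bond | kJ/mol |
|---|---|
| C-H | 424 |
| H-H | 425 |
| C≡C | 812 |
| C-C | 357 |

ΔH ≈ −391 kJ

Bonds broken (reactants):
  C≡C: 1 × 812 = 812
  C-C: 1 × 357 = 357
  C-H: 4 × 424 = 1696
  H-H: 2 × 425 = 850
  Σ(broken) = 3715 kJ
Bonds formed (products):
  C-C: 2 × 357 = 714
  C-H: 8 × 424 = 3392
  Σ(formed) = 4106 kJ
ΔH = Σ(broken) − Σ(formed) = 3715 − 4106 = −391 kJ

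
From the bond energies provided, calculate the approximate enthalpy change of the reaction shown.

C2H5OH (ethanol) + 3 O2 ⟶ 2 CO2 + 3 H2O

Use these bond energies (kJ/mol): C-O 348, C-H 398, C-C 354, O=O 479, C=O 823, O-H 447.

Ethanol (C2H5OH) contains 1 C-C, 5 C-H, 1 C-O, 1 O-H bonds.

Bonds broken (reactants):
  C-C: 1 × 354 = 354
  C-H: 5 × 398 = 1990
  C-O: 1 × 348 = 348
  O-H: 1 × 447 = 447
  O=O: 3 × 479 = 1437
  Σ(broken) = 4576 kJ
Bonds formed (products):
  C=O: 4 × 823 = 3292
  O-H: 6 × 447 = 2682
  Σ(formed) = 5974 kJ
ΔH = Σ(broken) − Σ(formed) = 4576 − 5974 = −1398 kJ

ΔH ≈ −1398 kJ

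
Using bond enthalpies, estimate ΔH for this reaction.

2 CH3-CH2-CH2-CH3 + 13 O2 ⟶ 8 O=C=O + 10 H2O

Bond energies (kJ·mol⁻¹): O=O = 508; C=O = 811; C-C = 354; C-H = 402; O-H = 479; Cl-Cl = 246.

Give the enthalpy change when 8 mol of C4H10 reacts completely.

ΔH = −23152 kJ

Bonds broken (reactants):
  C-C: 6 × 354 = 2124
  C-H: 20 × 402 = 8040
  O=O: 13 × 508 = 6604
  Σ(broken) = 16768 kJ
Bonds formed (products):
  C=O: 16 × 811 = 12976
  O-H: 20 × 479 = 9580
  Σ(formed) = 22556 kJ
ΔH = Σ(broken) − Σ(formed) = 16768 − 22556 = −5788 kJ
For 4× the reaction as written: 4 × (−5788) = −23152 kJ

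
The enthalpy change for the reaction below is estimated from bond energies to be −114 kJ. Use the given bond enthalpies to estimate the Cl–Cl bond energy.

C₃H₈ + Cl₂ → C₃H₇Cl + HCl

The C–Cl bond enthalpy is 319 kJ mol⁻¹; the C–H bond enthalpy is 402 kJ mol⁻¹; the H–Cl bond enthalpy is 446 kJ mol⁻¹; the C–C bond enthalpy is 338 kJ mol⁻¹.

Let D be the Cl–Cl bond energy.
Σ(broken) = 2×338 + 8×402 + 1×D = 3892 + D
Σ(formed) = 2×338 + 1×319 + 7×402 + 1×446 = 4255
ΔH = Σ(broken) − Σ(formed) = (3892 + D) − (4255) = −363 + D
Setting this equal to −114 kJ gives D = 249 kJ/mol.

D(Cl–Cl) ≈ 249 kJ/mol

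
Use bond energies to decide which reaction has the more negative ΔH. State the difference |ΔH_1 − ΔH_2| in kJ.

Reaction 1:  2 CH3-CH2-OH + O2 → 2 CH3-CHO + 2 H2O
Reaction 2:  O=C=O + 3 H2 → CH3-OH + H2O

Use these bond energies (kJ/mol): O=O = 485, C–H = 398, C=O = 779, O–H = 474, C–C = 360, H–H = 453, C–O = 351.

Reaction 1:
  Bonds broken (reactants):
    C–C: 2 × 360 = 720
    C–H: 10 × 398 = 3980
    C–O: 2 × 351 = 702
    O–H: 2 × 474 = 948
    O=O: 1 × 485 = 485
    Σ(broken) = 6835 kJ
  Bonds formed (products):
    C–C: 2 × 360 = 720
    C–H: 8 × 398 = 3184
    C=O: 2 × 779 = 1558
    O–H: 4 × 474 = 1896
    Σ(formed) = 7358 kJ
  ΔH_1 = 6835 − 7358 = −523 kJ
Reaction 2:
  Bonds broken (reactants):
    C=O: 2 × 779 = 1558
    H–H: 3 × 453 = 1359
    Σ(broken) = 2917 kJ
  Bonds formed (products):
    C–H: 3 × 398 = 1194
    C–O: 1 × 351 = 351
    O–H: 3 × 474 = 1422
    Σ(formed) = 2967 kJ
  ΔH_2 = 2917 − 2967 = −50 kJ
ΔH_1 − ΔH_2 = −473 kJ, so reaction 1 has the more negative ΔH; |ΔH_1 − ΔH_2| = 473 kJ.

Reaction 1, by 473 kJ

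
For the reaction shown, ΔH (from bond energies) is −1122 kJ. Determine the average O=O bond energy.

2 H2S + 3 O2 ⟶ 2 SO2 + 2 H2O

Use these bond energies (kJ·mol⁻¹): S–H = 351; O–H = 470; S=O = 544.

D(O=O) ≈ 510 kJ/mol

Let D be the O=O bond energy.
Σ(broken) = 3×D + 4×351 = 1404 + 3D
Σ(formed) = 4×470 + 4×544 = 4056
ΔH = Σ(broken) − Σ(formed) = (1404 + 3D) − (4056) = −2652 + 3D
Setting this equal to −1122 kJ gives 3D = 1530, so D = 510 kJ/mol.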